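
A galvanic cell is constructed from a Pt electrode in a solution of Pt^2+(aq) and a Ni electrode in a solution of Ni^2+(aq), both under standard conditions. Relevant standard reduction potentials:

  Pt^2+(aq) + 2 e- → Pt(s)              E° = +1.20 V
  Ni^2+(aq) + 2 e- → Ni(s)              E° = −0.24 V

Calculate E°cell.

Of the two couples in this cell, the one with the more positive reduction potential is reduced at the cathode: here that is Pt²⁺/Pt (+1.20 V); Ni²⁺/Ni (−0.24 V) is the anode.
E°cell = E°(cathode) − E°(anode) = +1.20 − (−0.24) = +1.44 V.

+1.44 V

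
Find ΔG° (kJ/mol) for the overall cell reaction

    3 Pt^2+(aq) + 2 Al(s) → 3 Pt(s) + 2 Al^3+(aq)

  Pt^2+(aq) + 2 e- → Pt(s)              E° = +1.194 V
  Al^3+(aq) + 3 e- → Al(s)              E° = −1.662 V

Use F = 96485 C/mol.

In the reaction as written Pt^2+(aq) is reduced, so the Pt²⁺/Pt couple is the cathode and Al³⁺/Al is the anode.
E°cell = +1.194 − (−1.662) = +2.856 V; balancing electrons gives n = 6.
ΔG° = −nFE°cell = −(6)(96485)(+2.856) J/mol = −1653 kJ/mol.

−1653 kJ/mol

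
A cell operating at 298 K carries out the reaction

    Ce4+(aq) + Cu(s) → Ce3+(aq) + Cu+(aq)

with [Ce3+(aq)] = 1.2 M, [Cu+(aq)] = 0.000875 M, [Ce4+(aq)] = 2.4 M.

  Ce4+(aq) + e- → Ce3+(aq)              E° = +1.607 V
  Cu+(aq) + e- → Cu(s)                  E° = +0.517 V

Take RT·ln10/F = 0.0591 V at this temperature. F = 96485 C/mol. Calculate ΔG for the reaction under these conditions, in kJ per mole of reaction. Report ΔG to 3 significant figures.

The standard cell potential is +1.607 − (+0.517) = +1.090 V, with n = 1 electron in the balanced equation.
The reaction quotient is ([Ce3+(aq)]·[Cu+(aq)]) / [Ce4+(aq)] = 0.000438; by Nernst, E = +1.090 − (0.0591/1)(−3.359) = +1.2885 V.
Then ΔG = −nFE = −1 × 96485 × +1.2885 J/mol = −124 kJ/mol.

−124 kJ/mol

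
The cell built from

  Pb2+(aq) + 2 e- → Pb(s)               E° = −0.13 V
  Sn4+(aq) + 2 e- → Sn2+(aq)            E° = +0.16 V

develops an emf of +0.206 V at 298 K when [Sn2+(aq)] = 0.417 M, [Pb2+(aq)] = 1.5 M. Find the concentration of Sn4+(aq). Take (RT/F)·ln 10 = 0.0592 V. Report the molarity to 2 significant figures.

0.00091 M

The Sn⁴⁺/Sn²⁺ couple has the larger reduction potential, so it is the cathode: E°cell = +0.16 − (−0.13) = +0.29 V and n = 2.
Since E = E° − (0.0592/n)·log Q, log Q = n(E° − E)/0.0592 = 2.838.
For Sn4+(aq) + Pb(s) → Sn2+(aq) + Pb2+(aq), the reaction quotient is Q = ([Sn2+(aq)]·[Pb2+(aq)]) / [Sn4+(aq)].
Substituting the known concentrations and solving, log [Sn4+(aq)] = −3.042 and [Sn4+(aq)] = 0.00091 M.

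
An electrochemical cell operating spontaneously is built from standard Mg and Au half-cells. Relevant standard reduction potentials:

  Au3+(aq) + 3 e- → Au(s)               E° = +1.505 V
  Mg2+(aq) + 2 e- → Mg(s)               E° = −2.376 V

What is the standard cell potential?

+3.881 V

The Au³⁺/Au couple has the higher E°, so Au ion is reduced (cathode) and Mg is oxidized (anode).
E°cell = E°(cathode) − E°(anode) = +1.505 − (−2.376) = +3.881 V.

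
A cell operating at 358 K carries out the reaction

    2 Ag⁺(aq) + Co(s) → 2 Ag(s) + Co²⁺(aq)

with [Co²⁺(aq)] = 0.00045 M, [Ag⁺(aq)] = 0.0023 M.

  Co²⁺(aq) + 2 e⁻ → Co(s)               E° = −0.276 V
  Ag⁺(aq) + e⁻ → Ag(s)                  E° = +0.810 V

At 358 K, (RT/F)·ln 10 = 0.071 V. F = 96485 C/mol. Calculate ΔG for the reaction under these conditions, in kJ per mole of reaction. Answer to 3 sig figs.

−196 kJ/mol

The standard cell potential is +0.810 − (−0.276) = +1.086 V, with n = 2 electrons in the balanced equation.
Q = [Co²⁺(aq)] / [Ag⁺(aq)]^2 = 85.1, so log Q = 1.930 and E = +1.086 − (0.071/2)(1.930) = +1.0175 V.
ΔG = −nFE = −(2)(96485)(+1.0175) J/mol = −196 kJ/mol.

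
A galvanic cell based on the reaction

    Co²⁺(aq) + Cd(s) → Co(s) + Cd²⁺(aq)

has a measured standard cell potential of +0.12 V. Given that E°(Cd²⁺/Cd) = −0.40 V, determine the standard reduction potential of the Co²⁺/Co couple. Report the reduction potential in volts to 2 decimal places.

In the reaction as written the Co²⁺/Co couple is reduced (cathode) and Cd²⁺/Cd is oxidized (anode), so E°cell = E°(Co²⁺/Co) − E°(Cd²⁺/Cd).
E°(Co²⁺/Co) = E°cell + E°(anode) = +0.12 + (−0.40) = −0.28 V.

−0.28 V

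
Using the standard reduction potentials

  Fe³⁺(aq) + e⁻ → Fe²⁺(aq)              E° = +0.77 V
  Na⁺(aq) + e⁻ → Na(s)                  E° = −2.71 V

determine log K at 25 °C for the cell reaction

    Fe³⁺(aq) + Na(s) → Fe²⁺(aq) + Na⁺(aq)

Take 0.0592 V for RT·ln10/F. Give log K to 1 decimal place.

log K = 58.8

The Fe³⁺/Fe²⁺ couple is reduced (cathode); E°cell = +0.77 − (−2.71) = +3.48 V with n = 1.
At equilibrium E = 0, so log K = nE°cell / 0.0592 = (1)(+3.48) / 0.0592 = 58.8.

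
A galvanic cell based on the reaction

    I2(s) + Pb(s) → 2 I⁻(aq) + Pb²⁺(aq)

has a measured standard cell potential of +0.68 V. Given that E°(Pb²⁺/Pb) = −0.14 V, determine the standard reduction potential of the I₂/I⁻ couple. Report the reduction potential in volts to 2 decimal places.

+0.54 V

In the reaction as written the I₂/I⁻ couple is reduced (cathode) and Pb²⁺/Pb is oxidized (anode), so E°cell = E°(I₂/I⁻) − E°(Pb²⁺/Pb).
E°(I₂/I⁻) = E°cell + E°(anode) = +0.68 + (−0.14) = +0.54 V.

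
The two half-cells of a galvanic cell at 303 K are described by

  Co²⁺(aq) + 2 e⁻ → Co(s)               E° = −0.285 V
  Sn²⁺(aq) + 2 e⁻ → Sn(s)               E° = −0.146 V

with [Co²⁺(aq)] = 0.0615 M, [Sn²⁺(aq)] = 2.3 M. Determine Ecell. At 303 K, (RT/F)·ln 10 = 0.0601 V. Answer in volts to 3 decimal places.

Since E°(Sn²⁺/Sn) > E°(Co²⁺/Co), Sn²⁺/Sn serves as the cathode.
The standard potential is −0.146 − (−0.285) = +0.139 V and the balanced reaction transfers n = 2 electrons.
Balancing gives Sn²⁺(aq) + Co(s) → Sn(s) + Co²⁺(aq); hence Q = [Co²⁺(aq)] / [Sn²⁺(aq)] = 0.0267 (log Q = −1.573).
E = E° − (0.0601/n)·log Q = +0.139 − (0.0601/2)(−1.573) = +0.186 V.

+0.186 V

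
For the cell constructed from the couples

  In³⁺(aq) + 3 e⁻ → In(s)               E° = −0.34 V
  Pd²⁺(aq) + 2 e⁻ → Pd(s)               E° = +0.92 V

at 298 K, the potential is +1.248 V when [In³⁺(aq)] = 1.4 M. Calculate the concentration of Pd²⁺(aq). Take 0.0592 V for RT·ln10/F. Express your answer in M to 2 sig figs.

0.49 M

With Pd²⁺/Pd at the cathode and In³⁺/In at the anode, E°cell = +0.92 − (−0.34) = +1.26 V (n = 6).
From the Nernst equation, log Q = n(E° − E)/0.0592 = 6·(+1.26 − (+1.248))/0.0592 = 1.216.
The balanced reaction is 3 Pd²⁺(aq) + 2 In(s) → 3 Pd(s) + 2 In³⁺(aq), so Q = [In³⁺(aq)]^2 / [Pd²⁺(aq)]^3.
Isolating [Pd²⁺(aq)] in Q = 10^{1.216} yields log [Pd²⁺(aq)] = −0.308, i.e. 0.49 M.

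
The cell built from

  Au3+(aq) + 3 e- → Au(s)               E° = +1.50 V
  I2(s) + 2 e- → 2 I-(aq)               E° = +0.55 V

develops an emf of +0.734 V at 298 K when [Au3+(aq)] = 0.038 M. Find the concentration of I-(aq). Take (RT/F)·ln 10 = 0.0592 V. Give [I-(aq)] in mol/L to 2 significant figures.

Au³⁺/Au is the cathode (higher E°); E°cell = +1.50 − (+0.55) = +0.95 V with n = 6.
Since E = E° − (0.0592/n)·log Q, log Q = n(E° − E)/0.0592 = 21.892.
For 2 Au3+(aq) + 6 I-(aq) → 2 Au(s) + 3 I2(s), the reaction quotient is Q = 1 / ([Au3+(aq)]^2·[I-(aq)]^6).
Isolating [I-(aq)] in Q = 10^{21.892} yields log [I-(aq)] = −3.175, i.e. 0.00067 M.

0.00067 M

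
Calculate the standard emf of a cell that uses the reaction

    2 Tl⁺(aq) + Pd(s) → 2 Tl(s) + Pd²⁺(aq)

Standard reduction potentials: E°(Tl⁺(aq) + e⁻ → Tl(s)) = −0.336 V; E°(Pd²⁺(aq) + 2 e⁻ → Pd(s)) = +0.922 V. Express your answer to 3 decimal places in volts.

In the reaction as written, Tl⁺(aq) is reduced (cathode) and Pd²⁺(aq) is produced by oxidation at the anode.
E°cell = E°(cathode) − E°(anode) = −0.336 − (+0.922) = −1.258 V.
The negative E°cell means the reaction is non-spontaneous in the direction written.

−1.258 V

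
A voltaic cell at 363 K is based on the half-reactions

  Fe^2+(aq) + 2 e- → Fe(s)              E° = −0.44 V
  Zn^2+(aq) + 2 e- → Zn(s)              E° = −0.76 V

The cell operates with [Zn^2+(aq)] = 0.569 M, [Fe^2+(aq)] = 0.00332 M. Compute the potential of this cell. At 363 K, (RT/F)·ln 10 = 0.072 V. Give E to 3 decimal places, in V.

+0.240 V

The Fe²⁺/Fe couple has the more positive E°, so it is the cathode; Zn²⁺/Zn is the anode.
The standard potential is −0.44 − (−0.76) = +0.32 V and the balanced reaction transfers n = 2 electrons.
Balancing gives Fe^2+(aq) + Zn(s) → Fe(s) + Zn^2+(aq); hence Q = [Zn^2+(aq)] / [Fe^2+(aq)] = 171 (log Q = 2.234).
By the Nernst equation, E = +0.32 − (0.072/2)·(2.234) = +0.240 V.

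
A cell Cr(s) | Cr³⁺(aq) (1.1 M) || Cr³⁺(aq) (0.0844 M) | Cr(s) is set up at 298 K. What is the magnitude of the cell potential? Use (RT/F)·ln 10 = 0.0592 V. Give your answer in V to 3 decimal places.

For a concentration cell E°cell = 0, since both electrodes use the same couple.
The compartment with the higher Cr³⁺(aq) concentration (1.1 M) acts as the cathode; ions are reduced there and produced at the dilute (0.0844 M) anode.
With n = 3, Ecell = −(0.0592/3)·log([dilute]/[conc]) = −(0.0592/3)·log(0.0844/1.1) = +0.022 V.

0.022 V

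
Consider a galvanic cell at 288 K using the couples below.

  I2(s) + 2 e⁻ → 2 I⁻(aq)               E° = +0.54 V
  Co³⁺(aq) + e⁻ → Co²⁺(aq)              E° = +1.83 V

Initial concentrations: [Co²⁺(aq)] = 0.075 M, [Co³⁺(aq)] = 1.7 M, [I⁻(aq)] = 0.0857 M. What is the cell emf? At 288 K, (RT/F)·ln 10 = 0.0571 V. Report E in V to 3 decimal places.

Co³⁺/Co²⁺ is reduced (cathode, E° = +1.83 V) and I₂/I⁻ is oxidized (anode).
The standard potential is +1.83 − (+0.54) = +1.29 V and the balanced reaction transfers n = 2 electrons.
For the overall reaction 2 Co³⁺(aq) + 2 I⁻(aq) → 2 Co²⁺(aq) + I2(s), Q = [Co²⁺(aq)]^2 / ([Co³⁺(aq)]^2·[I⁻(aq)]^2) = 0.265, giving log Q = −0.577.
Applying E = E° − (RT ln10/nF)·log Q gives +1.29 − (0.0571/2)(−0.577) = +1.306 V.

+1.306 V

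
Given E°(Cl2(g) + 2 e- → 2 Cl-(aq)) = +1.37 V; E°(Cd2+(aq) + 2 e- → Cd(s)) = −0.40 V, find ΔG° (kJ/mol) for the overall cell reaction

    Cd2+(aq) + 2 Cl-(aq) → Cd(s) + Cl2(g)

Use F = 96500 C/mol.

In the reaction as written Cd2+(aq) is reduced, so the Cd²⁺/Cd couple is the cathode and Cl₂/Cl⁻ is the anode.
E°cell = −0.40 − (+1.37) = −1.77 V; balancing electrons gives n = 2.
ΔG° = −nFE°cell = −(2)(96500)(−1.77) J/mol = +342 kJ/mol.

+342 kJ/mol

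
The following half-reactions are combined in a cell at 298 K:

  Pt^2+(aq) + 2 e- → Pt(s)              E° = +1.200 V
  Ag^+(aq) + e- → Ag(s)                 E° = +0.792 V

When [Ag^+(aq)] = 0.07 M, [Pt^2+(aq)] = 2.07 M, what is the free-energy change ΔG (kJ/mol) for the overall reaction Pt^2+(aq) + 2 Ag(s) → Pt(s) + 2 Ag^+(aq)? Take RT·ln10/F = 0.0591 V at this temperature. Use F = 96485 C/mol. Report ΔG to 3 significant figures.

−93.7 kJ/mol

With Pt²⁺/Pt reduced at the cathode, E°cell = +1.200 − (+0.792) = +0.408 V and n = 2.
The reaction quotient is [Ag^+(aq)]^2 / [Pt^2+(aq)] = 0.00237; by Nernst, E = +0.408 − (0.0591/2)(−2.626) = +0.4856 V.
ΔG = −nFE = −(2)(96485)(+0.4856) J/mol = −93.7 kJ/mol.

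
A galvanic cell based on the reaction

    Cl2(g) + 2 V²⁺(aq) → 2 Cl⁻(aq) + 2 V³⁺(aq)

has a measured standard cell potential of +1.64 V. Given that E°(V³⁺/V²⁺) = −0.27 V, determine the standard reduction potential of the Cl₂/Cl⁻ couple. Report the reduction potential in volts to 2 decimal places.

In the reaction as written the Cl₂/Cl⁻ couple is reduced (cathode) and V³⁺/V²⁺ is oxidized (anode), so E°cell = E°(Cl₂/Cl⁻) − E°(V³⁺/V²⁺).
E°(Cl₂/Cl⁻) = E°cell + E°(anode) = +1.64 + (−0.27) = +1.37 V.

+1.37 V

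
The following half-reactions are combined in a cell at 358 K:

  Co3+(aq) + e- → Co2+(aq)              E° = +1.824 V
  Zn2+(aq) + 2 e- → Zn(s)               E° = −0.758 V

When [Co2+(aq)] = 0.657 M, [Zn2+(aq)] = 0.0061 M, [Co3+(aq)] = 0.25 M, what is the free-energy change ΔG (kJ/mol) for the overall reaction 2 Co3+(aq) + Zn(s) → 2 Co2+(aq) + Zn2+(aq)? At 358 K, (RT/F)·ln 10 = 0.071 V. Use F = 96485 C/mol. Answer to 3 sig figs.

E°cell = +1.824 − (−0.758) = +2.582 V; the balanced reaction transfers n = 2 electrons.
Here Q = ([Co2+(aq)]^2·[Zn2+(aq)]) / [Co3+(aq)]^2 = 0.0421 (log Q = −1.375), giving E = +2.582 − (0.071/2)·(−1.375) = +2.6308 V.
Finally ΔG = −nFE = −(2)(96485 C/mol)(+2.6308 V) = −508 kJ/mol.

−508 kJ/mol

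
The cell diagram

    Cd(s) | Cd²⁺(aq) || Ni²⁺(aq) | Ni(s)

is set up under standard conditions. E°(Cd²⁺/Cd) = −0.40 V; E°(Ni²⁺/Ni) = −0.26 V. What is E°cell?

By convention the left-hand electrode in cell notation is the anode (oxidation) and the right-hand electrode is the cathode (reduction).
E°cell = E°(right) − E°(left) = −0.26 − (−0.40) = +0.14 V.

+0.14 V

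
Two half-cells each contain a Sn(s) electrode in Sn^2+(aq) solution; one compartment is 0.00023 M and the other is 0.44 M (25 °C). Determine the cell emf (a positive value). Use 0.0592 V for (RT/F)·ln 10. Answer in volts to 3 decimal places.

0.097 V

For a concentration cell E°cell = 0, since both electrodes use the same couple.
The compartment with the higher Sn^2+(aq) concentration (0.44 M) acts as the cathode; ions are reduced there and produced at the dilute (0.00023 M) anode.
With n = 2, Ecell = −(0.0592/2)·log([dilute]/[conc]) = −(0.0592/2)·log(0.00023/0.44) = +0.097 V.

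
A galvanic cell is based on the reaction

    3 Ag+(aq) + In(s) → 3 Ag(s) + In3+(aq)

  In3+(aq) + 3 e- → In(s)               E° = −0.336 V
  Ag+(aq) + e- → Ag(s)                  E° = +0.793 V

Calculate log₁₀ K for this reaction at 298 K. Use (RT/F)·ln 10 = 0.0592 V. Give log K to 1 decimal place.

The Ag⁺/Ag couple is reduced (cathode); E°cell = +0.793 − (−0.336) = +1.129 V with n = 3.
At equilibrium E = 0, so log K = nE°cell / 0.0592 = (3)(+1.129) / 0.0592 = 57.2.

log K = 57.2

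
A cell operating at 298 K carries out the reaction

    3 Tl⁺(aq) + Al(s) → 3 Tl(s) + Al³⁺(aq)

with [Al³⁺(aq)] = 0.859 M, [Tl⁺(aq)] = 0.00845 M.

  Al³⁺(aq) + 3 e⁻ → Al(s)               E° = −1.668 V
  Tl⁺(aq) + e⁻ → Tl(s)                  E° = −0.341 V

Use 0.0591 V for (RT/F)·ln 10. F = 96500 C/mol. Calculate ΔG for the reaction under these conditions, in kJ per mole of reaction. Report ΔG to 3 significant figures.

With Tl⁺/Tl reduced at the cathode, E°cell = −0.341 − (−1.668) = +1.327 V and n = 3.
Q = [Al³⁺(aq)] / [Tl⁺(aq)]^3 = 1.42×10^6, so log Q = 6.153 and E = +1.327 − (0.0591/3)(6.153) = +1.2058 V.
Then ΔG = −nFE = −3 × 96500 × +1.2058 J/mol = −349 kJ/mol.

−349 kJ/mol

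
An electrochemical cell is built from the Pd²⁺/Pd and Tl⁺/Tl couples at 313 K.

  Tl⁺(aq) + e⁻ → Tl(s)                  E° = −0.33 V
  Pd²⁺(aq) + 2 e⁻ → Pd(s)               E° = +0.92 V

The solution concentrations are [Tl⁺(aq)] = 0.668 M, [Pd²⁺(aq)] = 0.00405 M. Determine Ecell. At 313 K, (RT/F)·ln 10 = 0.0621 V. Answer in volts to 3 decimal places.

+1.187 V

Since E°(Pd²⁺/Pd) > E°(Tl⁺/Tl), Pd²⁺/Pd serves as the cathode.
E°cell = +0.92 − (−0.33) = +1.25 V, with n = 2 electrons transferred.
The balanced reaction is Pd²⁺(aq) + 2 Tl(s) → Pd(s) + 2 Tl⁺(aq), so Q = [Tl⁺(aq)]^2 / [Pd²⁺(aq)] = 110 and log Q = 2.042.
E = E° − (0.0621/n)·log Q = +1.25 − (0.0621/2)(2.042) = +1.187 V.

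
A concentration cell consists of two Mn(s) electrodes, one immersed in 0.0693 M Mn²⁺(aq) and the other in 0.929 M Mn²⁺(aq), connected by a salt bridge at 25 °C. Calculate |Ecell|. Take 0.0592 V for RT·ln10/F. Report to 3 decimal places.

0.033 V

For a concentration cell E°cell = 0, since both electrodes use the same couple.
The compartment with the higher Mn²⁺(aq) concentration (0.929 M) acts as the cathode; ions are reduced there and produced at the dilute (0.0693 M) anode.
With n = 2, Ecell = −(0.0592/2)·log([dilute]/[conc]) = −(0.0592/2)·log(0.0693/0.929) = +0.033 V.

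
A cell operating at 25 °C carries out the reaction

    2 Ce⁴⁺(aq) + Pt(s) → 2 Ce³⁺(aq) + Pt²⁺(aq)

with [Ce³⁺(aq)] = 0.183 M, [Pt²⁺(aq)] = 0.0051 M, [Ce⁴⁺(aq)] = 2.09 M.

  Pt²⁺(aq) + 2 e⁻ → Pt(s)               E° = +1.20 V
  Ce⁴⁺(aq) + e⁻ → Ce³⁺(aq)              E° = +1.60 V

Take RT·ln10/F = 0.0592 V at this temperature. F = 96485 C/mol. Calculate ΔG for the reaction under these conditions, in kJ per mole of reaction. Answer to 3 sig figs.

With Ce⁴⁺/Ce³⁺ reduced at the cathode, E°cell = +1.60 − (+1.20) = +0.40 V and n = 2.
The reaction quotient is ([Ce³⁺(aq)]^2·[Pt²⁺(aq)]) / [Ce⁴⁺(aq)]^2 = 3.91×10^−5; by Nernst, E = +0.40 − (0.0592/2)(−4.408) = +0.5305 V.
ΔG = −nFE = −(2)(96485)(+0.5305) J/mol = −102 kJ/mol.

−102 kJ/mol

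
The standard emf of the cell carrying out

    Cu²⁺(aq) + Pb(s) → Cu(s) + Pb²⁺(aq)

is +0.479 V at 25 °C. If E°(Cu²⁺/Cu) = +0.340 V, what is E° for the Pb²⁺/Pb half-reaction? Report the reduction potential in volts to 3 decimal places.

−0.139 V

In the reaction as written the Cu²⁺/Cu couple is reduced (cathode) and Pb²⁺/Pb is oxidized (anode), so E°cell = E°(Cu²⁺/Cu) − E°(Pb²⁺/Pb).
E°(Pb²⁺/Pb) = E°(cathode) − E°cell = +0.340 − (+0.479) = −0.139 V.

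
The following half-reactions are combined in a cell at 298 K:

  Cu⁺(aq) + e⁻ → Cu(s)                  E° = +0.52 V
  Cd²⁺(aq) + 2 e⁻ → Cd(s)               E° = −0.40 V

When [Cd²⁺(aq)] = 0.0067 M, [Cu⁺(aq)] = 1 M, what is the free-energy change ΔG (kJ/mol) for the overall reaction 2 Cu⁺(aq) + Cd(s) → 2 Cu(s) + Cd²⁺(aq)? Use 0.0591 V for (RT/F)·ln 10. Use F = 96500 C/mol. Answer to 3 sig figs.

−190 kJ/mol

E°cell = +0.52 − (−0.40) = +0.92 V; the balanced reaction transfers n = 2 electrons.
Q = [Cd²⁺(aq)] / [Cu⁺(aq)]^2 = 0.0067, so log Q = −2.174 and E = +0.92 − (0.0591/2)(−2.174) = +0.9842 V.
ΔG = −nFE = −(2)(96500)(+0.9842) J/mol = −190 kJ/mol.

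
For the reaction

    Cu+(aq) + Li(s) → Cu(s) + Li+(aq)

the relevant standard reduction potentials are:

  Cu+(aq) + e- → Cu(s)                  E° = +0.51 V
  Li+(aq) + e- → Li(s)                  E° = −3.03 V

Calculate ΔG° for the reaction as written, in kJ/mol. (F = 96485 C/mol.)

−342 kJ/mol

In the reaction as written Cu+(aq) is reduced, so the Cu⁺/Cu couple is the cathode and Li⁺/Li is the anode.
E°cell = +0.51 − (−3.03) = +3.54 V; balancing electrons gives n = 1.
ΔG° = −nFE°cell = −(1)(96485)(+3.54) J/mol = −342 kJ/mol.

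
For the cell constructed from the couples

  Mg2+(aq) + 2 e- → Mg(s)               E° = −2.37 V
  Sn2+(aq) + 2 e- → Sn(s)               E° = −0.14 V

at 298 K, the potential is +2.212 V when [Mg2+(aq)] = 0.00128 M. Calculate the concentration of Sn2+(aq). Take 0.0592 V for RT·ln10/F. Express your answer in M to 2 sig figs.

0.00032 M

With Sn²⁺/Sn at the cathode and Mg²⁺/Mg at the anode, E°cell = −0.14 − (−2.37) = +2.23 V (n = 2).
From the Nernst equation, log Q = n(E° − E)/0.0592 = 2·(+2.23 − (+2.212))/0.0592 = 0.608.
Balancing electrons gives Sn2+(aq) + Mg(s) → Sn(s) + Mg2+(aq); thus Q = [Mg2+(aq)] / [Sn2+(aq)].
Substituting the known concentrations and solving, log [Sn2+(aq)] = −3.501 and [Sn2+(aq)] = 0.00032 M.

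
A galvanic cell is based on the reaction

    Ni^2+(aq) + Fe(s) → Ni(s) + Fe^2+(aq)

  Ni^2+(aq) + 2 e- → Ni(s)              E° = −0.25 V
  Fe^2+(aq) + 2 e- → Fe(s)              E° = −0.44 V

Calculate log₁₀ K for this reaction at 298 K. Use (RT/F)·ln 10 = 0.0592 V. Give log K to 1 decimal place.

log K = 6.4

The Ni²⁺/Ni couple is reduced (cathode); E°cell = −0.25 − (−0.44) = +0.19 V with n = 2.
At equilibrium E = 0, so log K = nE°cell / 0.0592 = (2)(+0.19) / 0.0592 = 6.4.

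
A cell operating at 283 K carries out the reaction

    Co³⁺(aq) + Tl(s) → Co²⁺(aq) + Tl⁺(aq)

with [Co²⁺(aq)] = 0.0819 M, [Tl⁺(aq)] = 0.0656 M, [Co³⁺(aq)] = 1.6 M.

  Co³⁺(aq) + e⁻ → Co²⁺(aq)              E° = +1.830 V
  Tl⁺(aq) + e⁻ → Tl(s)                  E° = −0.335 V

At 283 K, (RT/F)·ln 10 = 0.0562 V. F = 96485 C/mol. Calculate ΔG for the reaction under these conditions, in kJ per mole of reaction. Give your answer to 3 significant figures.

E°cell = +1.830 − (−0.335) = +2.165 V; the balanced reaction transfers n = 1 electron.
Here Q = ([Co²⁺(aq)]·[Tl⁺(aq)]) / [Co³⁺(aq)] = 0.00336 (log Q = −2.474), giving E = +2.165 − (0.0562/1)·(−2.474) = +2.3040 V.
Then ΔG = −nFE = −1 × 96485 × +2.3040 J/mol = −222 kJ/mol.

−222 kJ/mol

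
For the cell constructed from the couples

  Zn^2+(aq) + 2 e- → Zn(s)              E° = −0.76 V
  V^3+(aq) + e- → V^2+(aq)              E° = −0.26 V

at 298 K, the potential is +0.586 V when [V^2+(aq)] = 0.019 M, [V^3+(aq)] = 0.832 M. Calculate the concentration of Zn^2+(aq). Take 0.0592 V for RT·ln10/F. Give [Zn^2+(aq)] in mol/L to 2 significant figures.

V³⁺/V²⁺ is the cathode (higher E°); E°cell = −0.26 − (−0.76) = +0.50 V with n = 2.
Rearranging E = E° − (0.0592/n)·log Q gives log Q = 2(+0.50 − (+0.586))/0.0592 = −2.905.
The balanced reaction is 2 V^3+(aq) + Zn(s) → 2 V^2+(aq) + Zn^2+(aq), so Q = ([V^2+(aq)]^2·[Zn^2+(aq)]) / [V^3+(aq)]^2.
Substituting the known concentrations and solving, log [Zn^2+(aq)] = 0.378 and [Zn^2+(aq)] = 2.4 M.

2.4 M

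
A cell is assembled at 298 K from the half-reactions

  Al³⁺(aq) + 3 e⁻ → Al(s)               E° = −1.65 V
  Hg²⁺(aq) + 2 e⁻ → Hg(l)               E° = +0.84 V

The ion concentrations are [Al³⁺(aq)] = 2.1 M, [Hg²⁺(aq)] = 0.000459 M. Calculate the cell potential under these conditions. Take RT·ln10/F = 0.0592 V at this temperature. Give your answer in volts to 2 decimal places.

The Hg²⁺/Hg couple has the more positive E°, so it is the cathode; Al³⁺/Al is the anode.
E°cell = +0.84 − (−1.65) = +2.49 V, with n = 6 electrons transferred.
The balanced reaction is 3 Hg²⁺(aq) + 2 Al(s) → 3 Hg(l) + 2 Al³⁺(aq), so Q = [Al³⁺(aq)]^2 / [Hg²⁺(aq)]^3 = 4.56×10^10 and log Q = 10.659.
By the Nernst equation, E = +2.49 − (0.0592/6)·(10.659) = +2.38 V.

+2.38 V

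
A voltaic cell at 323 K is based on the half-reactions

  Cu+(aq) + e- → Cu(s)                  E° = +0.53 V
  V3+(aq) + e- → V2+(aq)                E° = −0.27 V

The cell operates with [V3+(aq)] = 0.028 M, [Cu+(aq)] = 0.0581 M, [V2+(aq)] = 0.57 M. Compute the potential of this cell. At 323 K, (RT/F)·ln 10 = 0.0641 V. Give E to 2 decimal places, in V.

+0.80 V

Since E°(Cu⁺/Cu) > E°(V³⁺/V²⁺), Cu⁺/Cu serves as the cathode.
E°cell = +0.53 − (−0.27) = +0.80 V, with n = 1 electron transferred.
The balanced reaction is Cu+(aq) + V2+(aq) → Cu(s) + V3+(aq), so Q = [V3+(aq)] / ([Cu+(aq)]·[V2+(aq)]) = 0.845 and log Q = −0.073.
By the Nernst equation, E = +0.80 − (0.0641/1)·(−0.073) = +0.80 V.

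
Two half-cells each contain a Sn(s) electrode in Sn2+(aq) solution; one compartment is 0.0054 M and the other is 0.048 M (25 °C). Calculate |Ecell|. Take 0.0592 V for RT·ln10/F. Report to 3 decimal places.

0.028 V

For a concentration cell E°cell = 0, since both electrodes use the same couple.
The compartment with the higher Sn2+(aq) concentration (0.048 M) acts as the cathode; ions are reduced there and produced at the dilute (0.0054 M) anode.
With n = 2, Ecell = −(0.0592/2)·log([dilute]/[conc]) = −(0.0592/2)·log(0.0054/0.048) = +0.028 V.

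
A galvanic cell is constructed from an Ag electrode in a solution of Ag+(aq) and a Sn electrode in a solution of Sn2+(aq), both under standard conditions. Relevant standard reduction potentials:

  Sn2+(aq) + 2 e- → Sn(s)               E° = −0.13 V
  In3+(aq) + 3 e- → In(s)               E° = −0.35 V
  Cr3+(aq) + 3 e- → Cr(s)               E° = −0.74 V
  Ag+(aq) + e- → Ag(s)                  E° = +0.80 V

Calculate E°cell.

Of the two couples in this cell, the one with the more positive reduction potential is reduced at the cathode: here that is Ag⁺/Ag (+0.80 V); Sn²⁺/Sn (−0.13 V) is the anode.
E°cell = E°(cathode) − E°(anode) = +0.80 − (−0.13) = +0.93 V.

+0.93 V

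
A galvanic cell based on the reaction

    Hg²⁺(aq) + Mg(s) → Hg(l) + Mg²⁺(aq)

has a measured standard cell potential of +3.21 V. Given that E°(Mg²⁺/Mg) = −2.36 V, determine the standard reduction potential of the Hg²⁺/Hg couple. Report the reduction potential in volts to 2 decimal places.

+0.85 V

In the reaction as written the Hg²⁺/Hg couple is reduced (cathode) and Mg²⁺/Mg is oxidized (anode), so E°cell = E°(Hg²⁺/Hg) − E°(Mg²⁺/Mg).
E°(Hg²⁺/Hg) = E°cell + E°(anode) = +3.21 + (−2.36) = +0.85 V.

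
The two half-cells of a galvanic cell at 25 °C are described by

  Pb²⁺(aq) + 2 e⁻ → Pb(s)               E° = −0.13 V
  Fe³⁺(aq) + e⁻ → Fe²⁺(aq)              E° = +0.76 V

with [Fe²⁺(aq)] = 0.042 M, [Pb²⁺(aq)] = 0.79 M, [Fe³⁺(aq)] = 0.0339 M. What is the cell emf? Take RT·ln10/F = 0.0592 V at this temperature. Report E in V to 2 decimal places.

Since E°(Fe³⁺/Fe²⁺) > E°(Pb²⁺/Pb), Fe³⁺/Fe²⁺ serves as the cathode.
E°cell = E°cat − E°an = +0.76 − (−0.13) = +0.89 V; n = 2.
The balanced reaction is 2 Fe³⁺(aq) + Pb(s) → 2 Fe²⁺(aq) + Pb²⁺(aq), so Q = ([Fe²⁺(aq)]^2·[Pb²⁺(aq)]) / [Fe³⁺(aq)]^2 = 1.21 and log Q = 0.084.
By the Nernst equation, E = +0.89 − (0.0592/2)·(0.084) = +0.89 V.

+0.89 V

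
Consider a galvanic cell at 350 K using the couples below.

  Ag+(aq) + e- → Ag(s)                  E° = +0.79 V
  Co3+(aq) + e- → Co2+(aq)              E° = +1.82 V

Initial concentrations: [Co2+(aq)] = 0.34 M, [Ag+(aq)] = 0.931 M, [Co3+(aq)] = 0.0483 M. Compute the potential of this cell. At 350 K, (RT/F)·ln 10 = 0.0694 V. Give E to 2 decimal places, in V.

The Co³⁺/Co²⁺ couple has the more positive E°, so it is the cathode; Ag⁺/Ag is the anode.
E°cell = E°cat − E°an = +1.82 − (+0.79) = +1.03 V; n = 1.
The balanced reaction is Co3+(aq) + Ag(s) → Co2+(aq) + Ag+(aq), so Q = ([Co2+(aq)]·[Ag+(aq)]) / [Co3+(aq)] = 6.55 and log Q = 0.816.
Applying E = E° − (RT ln10/nF)·log Q gives +1.03 − (0.0694/1)(0.816) = +0.97 V.

+0.97 V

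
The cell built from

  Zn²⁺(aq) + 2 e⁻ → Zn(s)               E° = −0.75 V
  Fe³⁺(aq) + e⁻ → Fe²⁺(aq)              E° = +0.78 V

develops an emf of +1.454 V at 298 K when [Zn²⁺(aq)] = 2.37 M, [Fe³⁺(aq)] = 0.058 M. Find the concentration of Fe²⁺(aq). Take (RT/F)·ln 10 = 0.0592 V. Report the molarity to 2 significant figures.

0.72 M

The Fe³⁺/Fe²⁺ couple has the larger reduction potential, so it is the cathode: E°cell = +0.78 − (−0.75) = +1.53 V and n = 2.
Rearranging E = E° − (0.0592/n)·log Q gives log Q = 2(+1.53 − (+1.454))/0.0592 = 2.568.
Balancing electrons gives 2 Fe³⁺(aq) + Zn(s) → 2 Fe²⁺(aq) + Zn²⁺(aq); thus Q = ([Fe²⁺(aq)]^2·[Zn²⁺(aq)]) / [Fe³⁺(aq)]^2.
Isolating [Fe²⁺(aq)] in Q = 10^{2.568} yields log [Fe²⁺(aq)] = −0.140, i.e. 0.72 M.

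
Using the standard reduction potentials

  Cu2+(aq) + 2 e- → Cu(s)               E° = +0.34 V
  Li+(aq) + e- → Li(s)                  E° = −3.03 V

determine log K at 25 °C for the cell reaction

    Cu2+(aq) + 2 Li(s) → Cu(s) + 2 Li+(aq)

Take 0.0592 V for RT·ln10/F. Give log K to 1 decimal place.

The Cu²⁺/Cu couple is reduced (cathode); E°cell = +0.34 − (−3.03) = +3.37 V with n = 2.
At equilibrium E = 0, so log K = nE°cell / 0.0592 = (2)(+3.37) / 0.0592 = 113.9.

log K = 113.9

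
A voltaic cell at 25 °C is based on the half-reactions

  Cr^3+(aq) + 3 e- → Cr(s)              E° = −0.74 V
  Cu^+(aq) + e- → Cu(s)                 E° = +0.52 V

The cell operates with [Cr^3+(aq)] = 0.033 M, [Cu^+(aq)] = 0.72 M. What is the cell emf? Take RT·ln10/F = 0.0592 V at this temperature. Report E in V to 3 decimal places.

+1.281 V

Since E°(Cu⁺/Cu) > E°(Cr³⁺/Cr), Cu⁺/Cu serves as the cathode.
E°cell = +0.52 − (−0.74) = +1.26 V, with n = 3 electrons transferred.
For the overall reaction 3 Cu^+(aq) + Cr(s) → 3 Cu(s) + Cr^3+(aq), Q = [Cr^3+(aq)] / [Cu^+(aq)]^3 = 0.0884, giving log Q = −1.053.
E = E° − (0.0592/n)·log Q = +1.26 − (0.0592/3)(−1.053) = +1.281 V.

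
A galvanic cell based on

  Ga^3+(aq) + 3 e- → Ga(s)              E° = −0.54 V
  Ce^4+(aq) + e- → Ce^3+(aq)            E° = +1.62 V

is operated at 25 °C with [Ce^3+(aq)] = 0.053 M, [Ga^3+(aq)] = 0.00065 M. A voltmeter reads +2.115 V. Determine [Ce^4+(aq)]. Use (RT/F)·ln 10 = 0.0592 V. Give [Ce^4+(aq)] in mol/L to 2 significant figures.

Ce⁴⁺/Ce³⁺ is the cathode (higher E°); E°cell = +1.62 − (−0.54) = +2.16 V with n = 3.
From the Nernst equation, log Q = n(E° − E)/0.0592 = 3·(+2.16 − (+2.115))/0.0592 = 2.280.
Balancing electrons gives 3 Ce^4+(aq) + Ga(s) → 3 Ce^3+(aq) + Ga^3+(aq); thus Q = ([Ce^3+(aq)]^3·[Ga^3+(aq)]) / [Ce^4+(aq)]^3.
Substituting the known concentrations and solving, log [Ce^4+(aq)] = −3.098 and [Ce^4+(aq)] = 0.00080 M.

0.00080 M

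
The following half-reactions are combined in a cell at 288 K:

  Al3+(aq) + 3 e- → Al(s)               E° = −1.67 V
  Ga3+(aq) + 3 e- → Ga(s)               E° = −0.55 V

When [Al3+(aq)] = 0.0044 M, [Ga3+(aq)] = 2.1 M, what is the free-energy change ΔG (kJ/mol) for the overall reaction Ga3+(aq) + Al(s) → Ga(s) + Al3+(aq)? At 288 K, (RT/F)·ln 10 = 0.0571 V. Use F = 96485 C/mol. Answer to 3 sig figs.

−339 kJ/mol

E°cell = −0.55 − (−1.67) = +1.12 V; the balanced reaction transfers n = 3 electrons.
Q = [Al3+(aq)] / [Ga3+(aq)] = 0.0021, so log Q = −2.679 and E = +1.12 − (0.0571/3)(−2.679) = +1.1710 V.
ΔG = −nFE = −(3)(96485)(+1.1710) J/mol = −339 kJ/mol.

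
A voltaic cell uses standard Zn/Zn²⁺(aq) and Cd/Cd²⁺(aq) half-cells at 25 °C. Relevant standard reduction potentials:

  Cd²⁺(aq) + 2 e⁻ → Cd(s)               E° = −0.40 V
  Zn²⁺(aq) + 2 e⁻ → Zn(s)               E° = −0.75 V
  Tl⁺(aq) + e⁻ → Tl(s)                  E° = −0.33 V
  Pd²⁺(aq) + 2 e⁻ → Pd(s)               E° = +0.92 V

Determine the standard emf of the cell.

+0.35 V

Of the two couples in this cell, the one with the more positive reduction potential is reduced at the cathode: here that is Cd²⁺/Cd (−0.40 V); Zn²⁺/Zn (−0.75 V) is the anode.
E°cell = E°(cathode) − E°(anode) = −0.40 − (−0.75) = +0.35 V.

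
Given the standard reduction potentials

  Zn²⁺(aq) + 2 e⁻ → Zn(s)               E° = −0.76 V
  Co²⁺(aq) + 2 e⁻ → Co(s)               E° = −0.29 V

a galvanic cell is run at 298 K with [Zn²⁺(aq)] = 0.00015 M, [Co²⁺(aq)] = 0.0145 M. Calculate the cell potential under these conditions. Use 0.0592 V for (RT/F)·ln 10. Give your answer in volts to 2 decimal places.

Since E°(Co²⁺/Co) > E°(Zn²⁺/Zn), Co²⁺/Co serves as the cathode.
E°cell = −0.29 − (−0.76) = +0.47 V, with n = 2 electrons transferred.
The balanced reaction is Co²⁺(aq) + Zn(s) → Co(s) + Zn²⁺(aq), so Q = [Zn²⁺(aq)] / [Co²⁺(aq)] = 0.0103 and log Q = −1.985.
By the Nernst equation, E = +0.47 − (0.0592/2)·(−1.985) = +0.53 V.

+0.53 V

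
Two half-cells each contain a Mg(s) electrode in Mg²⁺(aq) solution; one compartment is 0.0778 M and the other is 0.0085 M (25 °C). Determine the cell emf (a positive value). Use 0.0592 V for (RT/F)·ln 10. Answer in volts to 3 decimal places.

For a concentration cell E°cell = 0, since both electrodes use the same couple.
The compartment with the higher Mg²⁺(aq) concentration (0.0778 M) acts as the cathode; ions are reduced there and produced at the dilute (0.0085 M) anode.
With n = 2, Ecell = −(0.0592/2)·log([dilute]/[conc]) = −(0.0592/2)·log(0.0085/0.0778) = +0.028 V.

0.028 V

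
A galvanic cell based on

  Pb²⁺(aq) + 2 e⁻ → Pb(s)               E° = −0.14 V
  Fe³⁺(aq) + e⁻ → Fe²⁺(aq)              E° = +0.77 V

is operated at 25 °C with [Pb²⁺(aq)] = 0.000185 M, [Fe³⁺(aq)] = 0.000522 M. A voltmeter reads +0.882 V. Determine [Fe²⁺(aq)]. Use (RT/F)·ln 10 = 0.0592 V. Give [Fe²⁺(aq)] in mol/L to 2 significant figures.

The Fe³⁺/Fe²⁺ couple has the larger reduction potential, so it is the cathode: E°cell = +0.77 − (−0.14) = +0.91 V and n = 2.
From the Nernst equation, log Q = n(E° − E)/0.0592 = 2·(+0.91 − (+0.882))/0.0592 = 0.946.
The balanced reaction is 2 Fe³⁺(aq) + Pb(s) → 2 Fe²⁺(aq) + Pb²⁺(aq), so Q = ([Fe²⁺(aq)]^2·[Pb²⁺(aq)]) / [Fe³⁺(aq)]^2.
Isolating [Fe²⁺(aq)] in Q = 10^{0.946} yields log [Fe²⁺(aq)] = −0.943, i.e. 0.11 M.

0.11 M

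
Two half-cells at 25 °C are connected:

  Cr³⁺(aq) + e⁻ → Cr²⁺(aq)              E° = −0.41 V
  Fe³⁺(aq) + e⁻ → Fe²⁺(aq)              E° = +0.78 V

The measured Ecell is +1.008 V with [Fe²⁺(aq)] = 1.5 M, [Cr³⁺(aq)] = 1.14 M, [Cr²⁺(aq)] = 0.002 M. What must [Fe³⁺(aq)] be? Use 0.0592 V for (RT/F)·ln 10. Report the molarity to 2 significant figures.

0.72 M

The Fe³⁺/Fe²⁺ couple has the larger reduction potential, so it is the cathode: E°cell = +0.78 − (−0.41) = +1.19 V and n = 1.
Since E = E° − (0.0592/n)·log Q, log Q = n(E° − E)/0.0592 = 3.074.
For Fe³⁺(aq) + Cr²⁺(aq) → Fe²⁺(aq) + Cr³⁺(aq), the reaction quotient is Q = ([Fe²⁺(aq)]·[Cr³⁺(aq)]) / ([Fe³⁺(aq)]·[Cr²⁺(aq)]).
Solving for the unknown gives log [Fe³⁺(aq)] = −0.142, so [Fe³⁺(aq)] ≈ 0.72 M.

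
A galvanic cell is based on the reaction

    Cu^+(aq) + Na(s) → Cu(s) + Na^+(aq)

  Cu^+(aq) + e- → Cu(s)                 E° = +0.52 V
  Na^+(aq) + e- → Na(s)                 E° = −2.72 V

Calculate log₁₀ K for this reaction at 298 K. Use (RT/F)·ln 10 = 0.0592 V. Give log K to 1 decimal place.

log K = 54.7

The Cu⁺/Cu couple is reduced (cathode); E°cell = +0.52 − (−2.72) = +3.24 V with n = 1.
At equilibrium E = 0, so log K = nE°cell / 0.0592 = (1)(+3.24) / 0.0592 = 54.7.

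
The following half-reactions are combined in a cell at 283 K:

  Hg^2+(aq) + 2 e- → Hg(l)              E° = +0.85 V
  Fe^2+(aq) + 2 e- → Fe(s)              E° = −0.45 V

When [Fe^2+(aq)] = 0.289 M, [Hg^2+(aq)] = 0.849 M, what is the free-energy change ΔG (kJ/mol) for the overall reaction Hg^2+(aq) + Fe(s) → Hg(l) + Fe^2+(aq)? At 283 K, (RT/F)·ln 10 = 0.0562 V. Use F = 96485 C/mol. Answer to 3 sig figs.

−253 kJ/mol

The standard cell potential is +0.85 − (−0.45) = +1.30 V, with n = 2 electrons in the balanced equation.
Q = [Fe^2+(aq)] / [Hg^2+(aq)] = 0.34, so log Q = −0.468 and E = +1.30 − (0.0562/2)(−0.468) = +1.3132 V.
Then ΔG = −nFE = −2 × 96485 × +1.3132 J/mol = −253 kJ/mol.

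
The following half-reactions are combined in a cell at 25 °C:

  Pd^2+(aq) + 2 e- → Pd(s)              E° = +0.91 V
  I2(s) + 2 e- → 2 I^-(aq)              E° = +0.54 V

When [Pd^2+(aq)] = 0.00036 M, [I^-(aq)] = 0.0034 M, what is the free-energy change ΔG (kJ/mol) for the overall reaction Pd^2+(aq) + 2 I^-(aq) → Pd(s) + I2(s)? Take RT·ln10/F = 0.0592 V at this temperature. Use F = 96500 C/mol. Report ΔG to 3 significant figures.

The standard cell potential is +0.91 − (+0.54) = +0.37 V, with n = 2 electrons in the balanced equation.
Here Q = 1 / ([Pd^2+(aq)]·[I^-(aq)]^2) = 2.4×10^8 (log Q = 8.381), giving E = +0.37 − (0.0592/2)·(8.381) = +0.1219 V.
ΔG = −nFE = −(2)(96500)(+0.1219) J/mol = −23.5 kJ/mol.

−23.5 kJ/mol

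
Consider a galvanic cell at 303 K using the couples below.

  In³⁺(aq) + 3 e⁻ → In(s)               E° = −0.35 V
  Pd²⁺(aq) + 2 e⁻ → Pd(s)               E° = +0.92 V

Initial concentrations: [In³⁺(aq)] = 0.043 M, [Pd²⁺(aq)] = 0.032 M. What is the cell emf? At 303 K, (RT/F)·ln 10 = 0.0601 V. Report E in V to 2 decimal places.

Since E°(Pd²⁺/Pd) > E°(In³⁺/In), Pd²⁺/Pd serves as the cathode.
E°cell = +0.92 − (−0.35) = +1.27 V, with n = 6 electrons transferred.
For the overall reaction 3 Pd²⁺(aq) + 2 In(s) → 3 Pd(s) + 2 In³⁺(aq), Q = [In³⁺(aq)]^2 / [Pd²⁺(aq)]^3 = 56.4, giving log Q = 1.751.
E = E° − (0.0601/n)·log Q = +1.27 − (0.0601/6)(1.751) = +1.25 V.

+1.25 V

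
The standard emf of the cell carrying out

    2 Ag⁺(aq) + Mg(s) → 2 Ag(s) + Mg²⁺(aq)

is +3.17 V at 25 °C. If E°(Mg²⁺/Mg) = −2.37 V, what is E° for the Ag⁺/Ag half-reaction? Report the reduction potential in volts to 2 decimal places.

In the reaction as written the Ag⁺/Ag couple is reduced (cathode) and Mg²⁺/Mg is oxidized (anode), so E°cell = E°(Ag⁺/Ag) − E°(Mg²⁺/Mg).
E°(Ag⁺/Ag) = E°cell + E°(anode) = +3.17 + (−2.37) = +0.80 V.

+0.80 V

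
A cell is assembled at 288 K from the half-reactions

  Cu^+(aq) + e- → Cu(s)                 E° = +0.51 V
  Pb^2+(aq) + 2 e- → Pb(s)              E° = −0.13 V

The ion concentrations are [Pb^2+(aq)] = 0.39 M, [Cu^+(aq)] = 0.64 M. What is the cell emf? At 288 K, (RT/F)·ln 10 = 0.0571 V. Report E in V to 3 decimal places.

+0.641 V

Cu⁺/Cu is reduced (cathode, E° = +0.51 V) and Pb²⁺/Pb is oxidized (anode).
E°cell = E°cat − E°an = +0.51 − (−0.13) = +0.64 V; n = 2.
For the overall reaction 2 Cu^+(aq) + Pb(s) → 2 Cu(s) + Pb^2+(aq), Q = [Pb^2+(aq)] / [Cu^+(aq)]^2 = 0.952, giving log Q = −0.021.
Applying E = E° − (RT ln10/nF)·log Q gives +0.64 − (0.0571/2)(−0.021) = +0.641 V.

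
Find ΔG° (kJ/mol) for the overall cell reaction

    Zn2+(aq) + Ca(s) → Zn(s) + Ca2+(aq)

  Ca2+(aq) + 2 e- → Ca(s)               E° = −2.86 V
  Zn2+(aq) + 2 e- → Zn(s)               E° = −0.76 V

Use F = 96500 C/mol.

−405 kJ/mol

In the reaction as written Zn2+(aq) is reduced, so the Zn²⁺/Zn couple is the cathode and Ca²⁺/Ca is the anode.
E°cell = −0.76 − (−2.86) = +2.10 V; balancing electrons gives n = 2.
ΔG° = −nFE°cell = −(2)(96500)(+2.10) J/mol = −405 kJ/mol.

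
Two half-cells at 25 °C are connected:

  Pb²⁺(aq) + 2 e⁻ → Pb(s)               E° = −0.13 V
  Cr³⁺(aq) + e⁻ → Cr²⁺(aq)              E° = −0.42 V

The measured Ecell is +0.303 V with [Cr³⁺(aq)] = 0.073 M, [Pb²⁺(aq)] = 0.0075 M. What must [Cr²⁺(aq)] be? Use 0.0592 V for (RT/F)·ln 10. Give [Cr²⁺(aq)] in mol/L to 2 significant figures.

With Pb²⁺/Pb at the cathode and Cr³⁺/Cr²⁺ at the anode, E°cell = −0.13 − (−0.42) = +0.29 V (n = 2).
Rearranging E = E° − (0.0592/n)·log Q gives log Q = 2(+0.29 − (+0.303))/0.0592 = −0.439.
For Pb²⁺(aq) + 2 Cr²⁺(aq) → Pb(s) + 2 Cr³⁺(aq), the reaction quotient is Q = [Cr³⁺(aq)]^2 / ([Pb²⁺(aq)]·[Cr²⁺(aq)]^2).
Substituting the known concentrations and solving, log [Cr²⁺(aq)] = 0.145 and [Cr²⁺(aq)] = 1.4 M.

1.4 M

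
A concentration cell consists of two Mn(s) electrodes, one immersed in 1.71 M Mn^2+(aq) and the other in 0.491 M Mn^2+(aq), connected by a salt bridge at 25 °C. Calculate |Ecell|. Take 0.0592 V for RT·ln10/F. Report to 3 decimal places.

For a concentration cell E°cell = 0, since both electrodes use the same couple.
The compartment with the higher Mn^2+(aq) concentration (1.71 M) acts as the cathode; ions are reduced there and produced at the dilute (0.491 M) anode.
With n = 2, Ecell = −(0.0592/2)·log([dilute]/[conc]) = −(0.0592/2)·log(0.491/1.71) = +0.016 V.

0.016 V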